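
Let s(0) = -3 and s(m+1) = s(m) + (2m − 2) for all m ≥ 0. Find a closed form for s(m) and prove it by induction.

Claim: s(m) = m^2 − 3m − 3.

Base case: s(0) = -3, and 0^2 − 3·0 − 3 = -3.
Assume s(k) = k^2 − 3k − 3.
Then s(k+1) = s(k) + (2k − 2) = (k^2 − 3k − 3) + (2k − 2) = k^2 − k − 5,
and (k+1)^2 − 3·(k+1) − 3 = k^2 − k − 5.
Hence s(m) = m^2 − 3m − 3 for every m ≥ 0, by induction.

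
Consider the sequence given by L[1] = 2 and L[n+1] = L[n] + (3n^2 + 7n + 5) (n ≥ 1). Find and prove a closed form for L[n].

Claim: L[n] = n^3 + 2n^2 + 2n − 3.

Base case: L[1] = 2, and 1^3 + 2·1^2 + 2·1 − 3 = 2.
Assume L[j] = j^3 + 2j^2 + 2j − 3.
Then L[j+1] = L[j] + (3j^2 + 7j + 5) = (j^3 + 2j^2 + 2j − 3) + (3j^2 + 7j + 5) = j^3 + 5j^2 + 9j + 2,
and (j+1)^3 + 2·(j+1)^2 + 2·(j+1) − 3 = j^3 + 5j^2 + 9j + 2.
Hence L[n] = n^3 + 2n^2 + 2n − 3 for every n ≥ 1, by induction.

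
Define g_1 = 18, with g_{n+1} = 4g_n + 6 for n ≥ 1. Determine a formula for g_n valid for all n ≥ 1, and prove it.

Claim: g_n = 5·4^n − 2.

Base case: g_1 = 18, and 5·4^1 − 2 = 20 − 2 = 18.
Assume g_m = 5·4^m − 2 for some m ≥ 1.
Then g_{m+1} = 4g_m + 6 = 4·(5·4^m − 2) + 6 = 20·4^m − 8 + 6 = 5·4^{m+1} − 2.
By induction, g_n = 5·4^n − 2 for all n ≥ 1.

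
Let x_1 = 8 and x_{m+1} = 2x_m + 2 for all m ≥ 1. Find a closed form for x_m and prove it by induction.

Claim: x_m = 5·2^m − 2.

Base case: x_1 = 8, and 5·2^1 − 2 = 10 − 2 = 8.
Assume x_k = 5·2^k − 2 for some k ≥ 1.
Then x_{k+1} = 2x_k + 2 = 2·(5·2^k − 2) + 2 = 10·2^k − 4 + 2 = 5·2^{k+1} − 2.
So the formula holds for k+1, and by induction x_m = 5·2^m − 2 for all m ≥ 1.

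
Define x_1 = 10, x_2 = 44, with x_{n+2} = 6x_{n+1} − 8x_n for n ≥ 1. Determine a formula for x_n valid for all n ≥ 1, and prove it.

Claim: x_n = 3·4^n − 2^n.

Base cases: x_1 = 10 and 3·4^1 − 2^1 = 10; x_2 = 44 and 3·4^2 − 2^2 = 44.
Assume x_i = 3·4^i − 2^i for all 1 ≤ i ≤ j, where j ≥ 2.
Then x_{j+1} = 6x_j − 8x_{j−1} = 6·(3·4^j − 2^j) − 8·(3·4^{j−1} − 2^{j−1}) = 3·(6·4 − 8)4^{j−1} − (6·2 − 8)2^{j−1} = 48·4^{j−1} − 4·2^{j−1} = 3·4^{j+1} − 2^{j+1}.
Hence x_n = 3·4^n − 2^n for every n ≥ 1, by strong induction.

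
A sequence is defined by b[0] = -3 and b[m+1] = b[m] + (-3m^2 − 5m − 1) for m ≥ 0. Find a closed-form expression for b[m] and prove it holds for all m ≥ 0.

Claim: b[m] = -m^3 − m^2 + m − 3.

Base case: b[0] = -3, and -0^3 − 0^2 + 0 − 3 = -3.
Assume b[k] = -k^3 − k^2 + k − 3.
Then b[k+1] = b[k] + (-3k^2 − 5k − 1) = (-k^3 − k^2 + k − 3) + (-3k^2 − 5k − 1) = -k^3 − 4k^2 − 4k − 4,
and -(k+1)^3 − (k+1)^2 + (k+1) − 3 = -k^3 − 4k^2 − 4k − 4.
Hence b[m] = -m^3 − m^2 + m − 3 for every m ≥ 0, by induction.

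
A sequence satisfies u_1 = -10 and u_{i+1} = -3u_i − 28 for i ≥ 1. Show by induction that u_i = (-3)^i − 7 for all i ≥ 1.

Base case: u_1 = -10, and (-3)^1 − 7 = -3 − 7 = -10.
Assume u_r = (-3)^r − 7 for some r ≥ 1.
Then u_{r+1} = -3u_r − 28 = -3·((-3)^r − 7) − 28 = -3·(-3)^r + 21 − 28 = (-3)^{r+1} − 7.
By induction, u_i = (-3)^i − 7 for all i ≥ 1.

u_i = (-3)^i − 7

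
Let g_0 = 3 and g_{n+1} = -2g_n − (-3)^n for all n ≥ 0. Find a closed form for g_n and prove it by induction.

Claim: g_n = 2·(-2)^n + (-3)^n.

Base case: g_0 = 3, and 2·(-2)^0 + (-3)^0 = 2 + 1 = 3.
Assume g_r = 2·(-2)^r + (-3)^r for some r ≥ 0.
Then g_{r+1} = -2g_r − (-3)^r = -2·(2·(-2)^r + (-3)^r) − (-3)^r = 2·(-2)^{r+1} − 2·(-3)^r − (-3)^r = 2·(-2)^{r+1} − 3·(-3)^r = 2·(-2)^{r+1} + (-3)^{r+1}.
Hence g_n = 2·(-2)^n + (-3)^n for every n ≥ 0, by induction.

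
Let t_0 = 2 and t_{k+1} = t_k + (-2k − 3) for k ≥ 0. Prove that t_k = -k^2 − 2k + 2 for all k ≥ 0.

Base case: t_0 = 2, and -0^2 − 2·0 + 2 = 2.
Assume t_r = -r^2 − 2r + 2.
Then t_{r+1} = t_r + (-2r − 3) = (-r^2 − 2r + 2) + (-2r − 3) = -r^2 − 4r − 1,
and -(r+1)^2 − 2·(r+1) + 2 = -r^2 − 4r − 1.
By induction, t_k = -k^2 − 2k + 2 for all k ≥ 0.

t_k = -k^2 − 2k + 2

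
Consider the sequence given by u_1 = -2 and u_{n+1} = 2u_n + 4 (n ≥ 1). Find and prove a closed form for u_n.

Claim: u_n = 2^n − 4.

Base case: u_1 = -2, and 2^1 − 4 = 2 − 4 = -2.
Assume u_j = 2^j − 4 for some j ≥ 1.
Then u_{j+1} = 2u_j + 4 = 2·(2^j − 4) + 4 = 2^{j+1} − 8 + 4 = 2^{j+1} − 4.
Hence u_n = 2^n − 4 for every n ≥ 1, by induction.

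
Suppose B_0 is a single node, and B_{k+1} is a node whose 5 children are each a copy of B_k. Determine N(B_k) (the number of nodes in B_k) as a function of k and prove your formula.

Claim: N(B_k) = (5^{k+1} − 1)/4.

Base case: N(B_0) = 1, and (5^{0+1} − 1)/4 = 1.
Assume N(B_j) = (5^{j+1} − 1)/4.
Then N(B_{j+1}) = 1 + 5N(B_j) = 1 + 5·(5^{j+1} − 1)/4 = 1 + (5^{j+2} − 5)/4 = (4 + 5^{j+2} − 5)/4 = (5^{j+2} − 1)/4.
Hence N(B_k) = (5^{k+1} − 1)/4 for every k ≥ 0, by induction.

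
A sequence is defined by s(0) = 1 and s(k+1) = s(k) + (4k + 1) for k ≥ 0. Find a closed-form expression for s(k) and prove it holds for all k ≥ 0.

Claim: s(k) = 2k^2 − k + 1.

Base case: s(0) = 1, and 2·0^2 − 0 + 1 = 1.
Assume s(j) = 2j^2 − j + 1.
Then s(j+1) = s(j) + (4j + 1) = (2j^2 − j + 1) + (4j + 1) = 2j^2 + 3j + 2,
and 2·(j+1)^2 − (j+1) + 1 = 2j^2 + 3j + 2.
By induction, s(k) = 2k^2 − k + 1 for all k ≥ 0.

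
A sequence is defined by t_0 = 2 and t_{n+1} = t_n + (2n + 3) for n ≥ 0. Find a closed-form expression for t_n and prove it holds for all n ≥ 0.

Claim: t_n = n^2 + 2n + 2.

Base case: t_0 = 2, and 0^2 + 2·0 + 2 = 2.
Assume t_k = k^2 + 2k + 2.
Then t_{k+1} = t_k + (2k + 3) = (k^2 + 2k + 2) + (2k + 3) = k^2 + 4k + 5,
and (k+1)^2 + 2·(k+1) + 2 = k^2 + 4k + 5.
By induction, t_n = n^2 + 2n + 2 for all n ≥ 0.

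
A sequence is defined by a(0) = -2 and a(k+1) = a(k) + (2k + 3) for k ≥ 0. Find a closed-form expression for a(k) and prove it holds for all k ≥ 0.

Claim: a(k) = k^2 + 2k − 2.

Base case: a(0) = -2, and 0^2 + 2·0 − 2 = -2.
Assume a(j) = j^2 + 2j − 2.
Then a(j+1) = a(j) + (2j + 3) = (j^2 + 2j − 2) + (2j + 3) = j^2 + 4j + 1,
and (j+1)^2 + 2·(j+1) − 2 = j^2 + 4j + 1.
Hence a(k) = k^2 + 2k − 2 for every k ≥ 0, by induction.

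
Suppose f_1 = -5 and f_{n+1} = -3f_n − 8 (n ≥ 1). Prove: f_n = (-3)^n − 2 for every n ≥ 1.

Base case: f_1 = -5, and (-3)^1 − 2 = -3 − 2 = -5.
Assume f_r = (-3)^r − 2 for some r ≥ 1.
Then f_{r+1} = -3f_r − 8 = -3·((-3)^r − 2) − 8 = -3·(-3)^r + 6 − 8 = (-3)^{r+1} − 2.
By induction, f_n = (-3)^n − 2 for all n ≥ 1.

f_n = (-3)^n − 2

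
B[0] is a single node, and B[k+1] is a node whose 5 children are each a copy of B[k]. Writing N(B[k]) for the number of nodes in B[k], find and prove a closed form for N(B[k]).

Claim: N(B[k]) = (5^{k+1} − 1)/4.

Base case: N(B[0]) = 1, and (5^{0+1} − 1)/4 = 1.
Assume N(B[m]) = (5^{m+1} − 1)/4.
Then N(B[m+1]) = 1 + 5N(B[m]) = 1 + 5·(5^{m+1} − 1)/4 = 1 + (5^{m+2} − 5)/4 = (4 + 5^{m+2} − 5)/4 = (5^{m+2} − 1)/4.
Hence N(B[k]) = (5^{k+1} − 1)/4 for every k ≥ 0, by induction.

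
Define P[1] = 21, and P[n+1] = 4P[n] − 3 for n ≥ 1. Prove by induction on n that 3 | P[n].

Base case: P[1] = 21 = 3·7, so 3 | P[1].
Assume 3 | P[j], so P[j] = 3t for some integer t.
Then P[j+1] = 4P[j] − 3 = 4·(3t) − 3 = 3(4t − 1), so 3 | P[j+1].
This completes the inductive step, so 3 | P[n] for all n ≥ 1.

3 | P[n]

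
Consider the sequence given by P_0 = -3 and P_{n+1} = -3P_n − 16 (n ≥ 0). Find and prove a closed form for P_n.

Claim: P_n = (-3)^n − 4.

Base case: P_0 = -3, and (-3)^0 − 4 = 1 − 4 = -3.
Assume P_r = (-3)^r − 4 for some r ≥ 0.
Then P_{r+1} = -3P_r − 16 = -3·((-3)^r − 4) − 16 = -3·(-3)^r + 12 − 16 = (-3)^{r+1} − 4.
By induction, P_n = (-3)^n − 4 for all n ≥ 0.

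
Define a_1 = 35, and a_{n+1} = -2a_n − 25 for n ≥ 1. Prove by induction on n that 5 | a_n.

Base case: a_1 = 35 = 5·7, so 5 | a_1.
Assume 5 | a_r, so a_r = 5t for some integer t.
Then a_{r+1} = -2a_r − 25 = -2·(5t) − 25 = 5(-2t − 5), so 5 | a_{r+1}.
This completes the inductive step, so 5 | a_n for all n ≥ 1.

5 | a_n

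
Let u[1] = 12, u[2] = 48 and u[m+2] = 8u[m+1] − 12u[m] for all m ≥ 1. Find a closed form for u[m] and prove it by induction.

Claim: u[m] = 3·2^m + 6^m.

Base cases: u[1] = 12 and 3·2^1 + 6^1 = 12; u[2] = 48 and 3·2^2 + 6^2 = 48.
Assume u[i] = 3·2^i + 6^i for all 1 ≤ i ≤ j, where j ≥ 2.
Then u[j+1] = 8u[j] − 12u[j−1] = 8·(3·2^j + 6^j) − 12·(3·2^{j−1} + 6^{j−1}) = 3·(8·2 − 12)2^{j−1} + (8·6 − 12)6^{j−1} = 12·2^{j−1} + 36·6^{j−1} = 3·2^{j+1} + 6^{j+1}.
Hence u[m] = 3·2^m + 6^m for every m ≥ 1, by strong induction.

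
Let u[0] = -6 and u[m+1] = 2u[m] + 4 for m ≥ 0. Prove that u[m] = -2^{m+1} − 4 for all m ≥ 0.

Base case: u[0] = -6, and -2^{0+1} − 4 = -2 − 4 = -6.
Assume u[k] = -2^{k+1} − 4 for some k ≥ 0.
Then u[k+1] = 2u[k] + 4 = 2·(-2^{k+1} − 4) + 4 = -2^{k+2} − 8 + 4 = -2^{k+2} − 4.
So the formula holds for k+1, and by induction u[m] = -2^{m+1} − 4 for all m ≥ 0.

u[m] = -2^{m+1} − 4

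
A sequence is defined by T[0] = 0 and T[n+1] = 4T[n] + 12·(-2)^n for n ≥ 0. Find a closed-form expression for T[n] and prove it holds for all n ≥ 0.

Claim: T[n] = 2·4^n − 2·(-2)^n.

Base case: T[0] = 0, and 2·4^0 − 2·(-2)^0 = 2 − 2 = 0.
Assume T[j] = 2·4^j − 2·(-2)^j for some j ≥ 0.
Then T[j+1] = 4T[j] + 12·(-2)^j = 4·(2·4^j − 2·(-2)^j) + 12·(-2)^j = 2·4^{j+1} − 8·(-2)^j + 12·(-2)^j = 2·4^{j+1} + 4·(-2)^j = 2·4^{j+1} − 2·(-2)^{j+1}.
Hence T[n] = 2·4^n − 2·(-2)^n for every n ≥ 0, by induction.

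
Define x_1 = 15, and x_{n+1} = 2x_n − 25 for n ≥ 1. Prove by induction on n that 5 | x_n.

Base case: x_1 = 15 = 5·3, so 5 | x_1.
Assume 5 | x_r, so x_r = 5t for some integer t.
Then x_{r+1} = 2x_r − 25 = 2·(5t) − 25 = 5(2t − 5), so 5 | x_{r+1}.
Hence 5 | x_n for every n ≥ 1, by induction.

5 | x_n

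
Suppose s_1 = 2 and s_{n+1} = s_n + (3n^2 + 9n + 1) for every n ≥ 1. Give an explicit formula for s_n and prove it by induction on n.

Claim: s_n = n^3 + 3n^2 − 3n + 1.

Base case: s_1 = 2, and 1^3 + 3·1^2 − 3·1 + 1 = 2.
Assume s_k = k^3 + 3k^2 − 3k + 1.
Then s_{k+1} = s_k + (3k^2 + 9k + 1) = (k^3 + 3k^2 − 3k + 1) + (3k^2 + 9k + 1) = k^3 + 6k^2 + 6k + 2,
and (k+1)^3 + 3·(k+1)^2 − 3·(k+1) + 1 = k^3 + 6k^2 + 6k + 2.
This completes the inductive step, so s_n = n^3 + 3n^2 − 3n + 1 for all n ≥ 1.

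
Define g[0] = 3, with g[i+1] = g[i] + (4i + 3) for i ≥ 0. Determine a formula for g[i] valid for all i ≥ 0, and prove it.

Claim: g[i] = 2i^2 + i + 3.

Base case: g[0] = 3, and 2·0^2 + 0 + 3 = 3.
Assume g[j] = 2j^2 + j + 3.
Then g[j+1] = g[j] + (4j + 3) = (2j^2 + j + 3) + (4j + 3) = 2j^2 + 5j + 6,
and 2·(j+1)^2 + (j+1) + 3 = 2j^2 + 5j + 6.
By induction, g[i] = 2i^2 + i + 3 for all i ≥ 0.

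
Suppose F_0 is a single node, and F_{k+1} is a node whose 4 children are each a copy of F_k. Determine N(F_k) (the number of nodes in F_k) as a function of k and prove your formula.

Claim: N(F_k) = (4^{k+1} − 1)/3.

Base case: N(F_0) = 1, and (4^{0+1} − 1)/3 = 1.
Assume N(F_j) = (4^{j+1} − 1)/3.
Then N(F_{j+1}) = 1 + 4N(F_j) = 1 + 4·(4^{j+1} − 1)/3 = 1 + (4^{j+2} − 4)/3 = (3 + 4^{j+2} − 4)/3 = (4^{j+2} − 1)/3.
By induction, N(F_k) = (4^{k+1} − 1)/3 for all k ≥ 0.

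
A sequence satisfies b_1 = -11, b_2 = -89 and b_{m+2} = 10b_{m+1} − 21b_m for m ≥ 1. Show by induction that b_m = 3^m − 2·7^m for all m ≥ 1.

Base cases: b_1 = -11 and 3^1 − 2·7^1 = -11; b_2 = -89 and 3^2 − 2·7^2 = -89.
Assume b_i = 3^i − 2·7^i for all 1 ≤ i ≤ j, where j ≥ 2.
Then b_{j+1} = 10b_j − 21b_{j−1} = 10·(3^j − 2·7^j) − 21·(3^{j−1} − 2·7^{j−1}) = (10·3 − 21)3^{j−1} − 2·(10·7 − 21)7^{j−1} = 9·3^{j−1} − 98·7^{j−1} = 3^{j+1} − 2·7^{j+1}.
This completes the inductive step, so b_m = 3^m − 2·7^m for all m ≥ 1.

b_m = 3^m − 2·7^m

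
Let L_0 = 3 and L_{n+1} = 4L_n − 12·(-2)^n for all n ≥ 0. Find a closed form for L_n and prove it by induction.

Claim: L_n = 4^n + 2·(-2)^n.

Base case: L_0 = 3, and 4^0 + 2·(-2)^0 = 1 + 2 = 3.
Assume L_r = 4^r + 2·(-2)^r for some r ≥ 0.
Then L_{r+1} = 4L_r − 12·(-2)^r = 4·(4^r + 2·(-2)^r) − 12·(-2)^r = 4^{r+1} + 8·(-2)^r − 12·(-2)^r = 4^{r+1} − 4·(-2)^r = 4^{r+1} + 2·(-2)^{r+1}.
By induction, L_n = 4^n + 2·(-2)^n for all n ≥ 0.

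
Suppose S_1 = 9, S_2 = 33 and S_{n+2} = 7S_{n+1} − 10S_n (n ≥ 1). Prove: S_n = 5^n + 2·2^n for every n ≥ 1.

Base cases: S_1 = 9 and 5^1 + 2·2^1 = 9; S_2 = 33 and 5^2 + 2·2^2 = 33.
Assume S_j = 5^j + 2·2^j for all 1 ≤ j ≤ m, where m ≥ 2.
Then S_{m+1} = 7S_m − 10S_{m−1} = 7·(5^m + 2·2^m) − 10·(5^{m−1} + 2·2^{m−1}) = (7·5 − 10)5^{m−1} + 2·(7·2 − 10)2^{m−1} = 25·5^{m−1} + 8·2^{m−1} = 5^{m+1} + 2·2^{m+1}.
Hence S_n = 5^n + 2·2^n for every n ≥ 1, by strong induction.

S_n = 5^n + 2·2^n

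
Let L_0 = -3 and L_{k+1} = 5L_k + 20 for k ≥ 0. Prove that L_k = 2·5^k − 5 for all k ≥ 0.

Base case: L_0 = -3, and 2·5^0 − 5 = 2 − 5 = -3.
Assume L_j = 2·5^j − 5 for some j ≥ 0.
Then L_{j+1} = 5L_j + 20 = 5·(2·5^j − 5) + 20 = 10·5^j − 25 + 20 = 2·5^{j+1} − 5.
By induction, L_k = 2·5^k − 5 for all k ≥ 0.

L_k = 2·5^k − 5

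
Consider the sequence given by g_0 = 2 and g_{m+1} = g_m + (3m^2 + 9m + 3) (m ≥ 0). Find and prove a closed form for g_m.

Claim: g_m = m^3 + 3m^2 − m + 2.

Base case: g_0 = 2, and 0^3 + 3·0^2 − 0 + 2 = 2.
Assume g_j = j^3 + 3j^2 − j + 2.
Then g_{j+1} = g_j + (3j^2 + 9j + 3) = (j^3 + 3j^2 − j + 2) + (3j^2 + 9j + 3) = j^3 + 6j^2 + 8j + 5,
and (j+1)^3 + 3·(j+1)^2 − (j+1) + 2 = j^3 + 6j^2 + 8j + 5.
Hence g_m = m^3 + 3m^2 − m + 2 for every m ≥ 0, by induction.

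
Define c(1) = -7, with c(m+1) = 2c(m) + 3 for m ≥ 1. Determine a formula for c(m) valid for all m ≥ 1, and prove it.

Claim: c(m) = -2^{m+1} − 3.

Base case: c(1) = -7, and -2^{1+1} − 3 = -4 − 3 = -7.
Assume c(r) = -2^{r+1} − 3 for some r ≥ 1.
Then c(r+1) = 2c(r) + 3 = 2·(-2^{r+1} − 3) + 3 = -2^{r+2} − 6 + 3 = -2^{r+2} − 3.
Hence c(m) = -2^{m+1} − 3 for every m ≥ 1, by induction.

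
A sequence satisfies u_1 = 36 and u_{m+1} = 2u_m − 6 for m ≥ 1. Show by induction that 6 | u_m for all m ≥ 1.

Base case: u_1 = 36 = 6·6, so 6 | u_1.
Assume 6 | u_k, so u_k = 6t for some integer t.
Then u_{k+1} = 2u_k − 6 = 2·(6t) − 6 = 6(2t − 1), so 6 | u_{k+1}.
This completes the inductive step, so 6 | u_m for all m ≥ 1.

6 | u_m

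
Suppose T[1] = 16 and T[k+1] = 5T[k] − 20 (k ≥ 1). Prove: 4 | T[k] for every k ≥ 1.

Base case: T[1] = 16 = 4·4, so 4 | T[1].
Assume 4 | T[m], so T[m] = 4t for some integer t.
Then T[m+1] = 5T[m] − 20 = 5·(4t) − 20 = 4(5t − 5), so 4 | T[m+1].
This completes the inductive step, so 4 | T[k] for all k ≥ 1.

4 | T[k]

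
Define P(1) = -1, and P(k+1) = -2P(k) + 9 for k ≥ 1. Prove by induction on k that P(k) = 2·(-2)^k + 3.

Base case: P(1) = -1, and 2·(-2)^1 + 3 = -4 + 3 = -1.
Assume P(r) = 2·(-2)^r + 3 for some r ≥ 1.
Then P(r+1) = -2P(r) + 9 = -2·(2·(-2)^r + 3) + 9 = -4·(-2)^r − 6 + 9 = 2·(-2)^{r+1} + 3.
This completes the inductive step, so P(k) = 2·(-2)^k + 3 for all k ≥ 1.

P(k) = 2·(-2)^k + 3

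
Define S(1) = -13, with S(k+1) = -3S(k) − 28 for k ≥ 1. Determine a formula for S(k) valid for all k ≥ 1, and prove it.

Claim: S(k) = 2·(-3)^k − 7.

Base case: S(1) = -13, and 2·(-3)^1 − 7 = -6 − 7 = -13.
Assume S(r) = 2·(-3)^r − 7 for some r ≥ 1.
Then S(r+1) = -3S(r) − 28 = -3·(2·(-3)^r − 7) − 28 = -6·(-3)^r + 21 − 28 = 2·(-3)^{r+1} − 7.
This completes the inductive step, so S(k) = 2·(-3)^k − 7 for all k ≥ 1.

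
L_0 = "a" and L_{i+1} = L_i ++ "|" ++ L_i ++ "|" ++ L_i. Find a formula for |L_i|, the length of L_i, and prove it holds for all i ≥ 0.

Claim: |L_i| = 2·3^i − 1.

Base case: |L_0| = 1, and 2·3^0 − 1 = 1.
Assume |L_k| = 2·3^k − 1.
Then |L_{k+1}| = 3|L_k| + 2 = 3(2·3^k − 1) + 2 = 2·3^{k+1} − 3 + 2 = 2·3^{k+1} − 1.
So the formula holds for k+1, and by induction |L_i| = 2·3^i − 1 for all i ≥ 0.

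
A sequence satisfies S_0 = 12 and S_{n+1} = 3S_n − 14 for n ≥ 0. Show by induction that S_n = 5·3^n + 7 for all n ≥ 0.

Base case: S_0 = 12, and 5·3^0 + 7 = 5 + 7 = 12.
Assume S_j = 5·3^j + 7 for some j ≥ 0.
Then S_{j+1} = 3S_j − 14 = 3·(5·3^j + 7) − 14 = 15·3^j + 21 − 14 = 5·3^{j+1} + 7.
Hence S_n = 5·3^n + 7 for every n ≥ 0, by induction.

S_n = 5·3^n + 7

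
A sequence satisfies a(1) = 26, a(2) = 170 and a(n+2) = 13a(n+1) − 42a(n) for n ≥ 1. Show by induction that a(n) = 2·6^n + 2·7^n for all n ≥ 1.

Base cases: a(1) = 26 and 2·6^1 + 2·7^1 = 26; a(2) = 170 and 2·6^2 + 2·7^2 = 170.
Assume a(j) = 2·6^j + 2·7^j for all 1 ≤ j ≤ m, where m ≥ 2.
Then a(m+1) = 13a(m) − 42a(m−1) = 13·(2·6^m + 2·7^m) − 42·(2·6^{m−1} + 2·7^{m−1}) = 2·(13·6 − 42)6^{m−1} + 2·(13·7 − 42)7^{m−1} = 72·6^{m−1} + 98·7^{m−1} = 2·6^{m+1} + 2·7^{m+1}.
Hence a(n) = 2·6^n + 2·7^n for every n ≥ 1, by strong induction.

a(n) = 2·6^n + 2·7^n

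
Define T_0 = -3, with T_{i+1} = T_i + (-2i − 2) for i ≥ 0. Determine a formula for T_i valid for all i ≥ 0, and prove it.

Claim: T_i = -i^2 − i − 3.

Base case: T_0 = -3, and -0^2 − 0 − 3 = -3.
Assume T_r = -r^2 − r − 3.
Then T_{r+1} = T_r + (-2r − 2) = (-r^2 − r − 3) + (-2r − 2) = -r^2 − 3r − 5,
and -(r+1)^2 − (r+1) − 3 = -r^2 − 3r − 5.
This completes the inductive step, so T_i = -i^2 − i − 3 for all i ≥ 0.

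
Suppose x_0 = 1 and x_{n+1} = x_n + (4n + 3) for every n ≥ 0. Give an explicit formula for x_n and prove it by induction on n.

Claim: x_n = 2n^2 + n + 1.

Base case: x_0 = 1, and 2·0^2 + 0 + 1 = 1.
Assume x_k = 2k^2 + k + 1.
Then x_{k+1} = x_k + (4k + 3) = (2k^2 + k + 1) + (4k + 3) = 2k^2 + 5k + 4,
and 2·(k+1)^2 + (k+1) + 1 = 2k^2 + 5k + 4.
This completes the inductive step, so x_n = 2n^2 + n + 1 for all n ≥ 0.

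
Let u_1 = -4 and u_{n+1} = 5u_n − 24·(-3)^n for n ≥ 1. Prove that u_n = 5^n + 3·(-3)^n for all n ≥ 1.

Base case: u_1 = -4, and 5^1 + 3·(-3)^1 = 5 − 9 = -4.
Assume u_r = 5^r + 3·(-3)^r for some r ≥ 1.
Then u_{r+1} = 5u_r − 24·(-3)^r = 5·(5^r + 3·(-3)^r) − 24·(-3)^r = 5^{r+1} + 15·(-3)^r − 24·(-3)^r = 5^{r+1} − 9·(-3)^r = 5^{r+1} + 3·(-3)^{r+1}.
Hence u_n = 5^n + 3·(-3)^n for every n ≥ 1, by induction.

u_n = 5^n + 3·(-3)^n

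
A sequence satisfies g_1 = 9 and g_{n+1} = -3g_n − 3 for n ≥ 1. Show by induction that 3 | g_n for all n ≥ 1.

Base case: g_1 = 9 = 3·3, so 3 | g_1.
Assume 3 | g_j, so g_j = 3t for some integer t.
Then g_{j+1} = -3g_j − 3 = -3·(3t) − 3 = 3(-3t − 1), so 3 | g_{j+1}.
This completes the inductive step, so 3 | g_n for all n ≥ 1.

3 | g_n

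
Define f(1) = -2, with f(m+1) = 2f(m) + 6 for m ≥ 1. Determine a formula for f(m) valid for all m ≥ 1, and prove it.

Claim: f(m) = 2^{m+1} − 6.

Base case: f(1) = -2, and 2^{1+1} − 6 = 4 − 6 = -2.
Assume f(r) = 2^{r+1} − 6 for some r ≥ 1.
Then f(r+1) = 2f(r) + 6 = 2·(2^{r+1} − 6) + 6 = 2^{r+2} − 12 + 6 = 2^{r+2} − 6.
So the formula holds for r+1, and by induction f(m) = 2^{m+1} − 6 for all m ≥ 1.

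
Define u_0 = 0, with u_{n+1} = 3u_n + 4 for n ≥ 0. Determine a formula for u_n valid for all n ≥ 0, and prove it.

Claim: u_n = 2·3^n − 2.

Base case: u_0 = 0, and 2·3^0 − 2 = 2 − 2 = 0.
Assume u_k = 2·3^k − 2 for some k ≥ 0.
Then u_{k+1} = 3u_k + 4 = 3·(2·3^k − 2) + 4 = 6·3^k − 6 + 4 = 2·3^{k+1} − 2.
So the formula holds for k+1, and by induction u_n = 2·3^n − 2 for all n ≥ 0.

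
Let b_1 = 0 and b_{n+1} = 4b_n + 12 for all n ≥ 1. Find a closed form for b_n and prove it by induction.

Claim: b_n = 4^n − 4.

Base case: b_1 = 0, and 4^1 − 4 = 4 − 4 = 0.
Assume b_m = 4^m − 4 for some m ≥ 1.
Then b_{m+1} = 4b_m + 12 = 4·(4^m − 4) + 12 = 4^{m+1} − 16 + 12 = 4^{m+1} − 4.
Hence b_n = 4^n − 4 for every n ≥ 1, by induction.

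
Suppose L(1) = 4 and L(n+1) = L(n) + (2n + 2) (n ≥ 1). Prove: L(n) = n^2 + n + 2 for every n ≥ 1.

Base case: L(1) = 4, and 1^2 + 1 + 2 = 4.
Assume L(m) = m^2 + m + 2.
Then L(m+1) = L(m) + (2m + 2) = (m^2 + m + 2) + (2m + 2) = m^2 + 3m + 4,
and (m+1)^2 + (m+1) + 2 = m^2 + 3m + 4.
Hence L(n) = n^2 + n + 2 for every n ≥ 1, by induction.

L(n) = n^2 + n + 2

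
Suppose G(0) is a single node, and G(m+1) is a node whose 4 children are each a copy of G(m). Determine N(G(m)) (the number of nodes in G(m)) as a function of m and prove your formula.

Claim: N(G(m)) = (4^{m+1} − 1)/3.

Base case: N(G(0)) = 1, and (4^{0+1} − 1)/3 = 1.
Assume N(G(k)) = (4^{k+1} − 1)/3.
Then N(G(k+1)) = 1 + 4N(G(k)) = 1 + 4·(4^{k+1} − 1)/3 = 1 + (4^{k+2} − 4)/3 = (3 + 4^{k+2} − 4)/3 = (4^{k+2} − 1)/3.
This completes the inductive step, so N(G(m)) = (4^{m+1} − 1)/3 for all m ≥ 0.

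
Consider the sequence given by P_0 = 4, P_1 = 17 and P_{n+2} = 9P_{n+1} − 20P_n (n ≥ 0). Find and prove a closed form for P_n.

Claim: P_n = 3·4^n + 5^n.

Base cases: P_0 = 4 and 3·4^0 + 5^0 = 4; P_1 = 17 and 3·4^1 + 5^1 = 17.
Assume P_j = 3·4^j + 5^j for all 0 ≤ j ≤ r, where r ≥ 1.
Then P_{r+1} = 9P_r − 20P_{r−1} = 9·(3·4^r + 5^r) − 20·(3·4^{r−1} + 5^{r−1}) = 3·(9·4 − 20)4^{r−1} + (9·5 − 20)5^{r−1} = 48·4^{r−1} + 25·5^{r−1} = 3·4^{r+1} + 5^{r+1}.
So the formula holds for r+1, and by strong induction P_n = 3·4^n + 5^n for all n ≥ 0.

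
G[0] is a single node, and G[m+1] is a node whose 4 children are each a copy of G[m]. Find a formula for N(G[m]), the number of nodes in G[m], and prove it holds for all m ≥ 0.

Claim: N(G[m]) = (4^{m+1} − 1)/3.

Base case: N(G[0]) = 1, and (4^{0+1} − 1)/3 = 1.
Assume N(G[j]) = (4^{j+1} − 1)/3.
Then N(G[j+1]) = 1 + 4N(G[j]) = 1 + 4·(4^{j+1} − 1)/3 = 1 + (4^{j+2} − 4)/3 = (3 + 4^{j+2} − 4)/3 = (4^{j+2} − 1)/3.
So the formula holds for j+1, and by induction N(G[m]) = (4^{m+1} − 1)/3 for all m ≥ 0.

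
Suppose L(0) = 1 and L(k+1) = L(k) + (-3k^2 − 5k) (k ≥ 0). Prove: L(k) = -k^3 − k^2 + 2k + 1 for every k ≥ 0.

Base case: L(0) = 1, and -0^3 − 0^2 + 2·0 + 1 = 1.
Assume L(m) = -m^3 − m^2 + 2m + 1.
Then L(m+1) = L(m) + (-3m^2 − 5m) = (-m^3 − m^2 + 2m + 1) + (-3m^2 − 5m) = -m^3 − 4m^2 − 3m + 1,
and -(m+1)^3 − (m+1)^2 + 2·(m+1) + 1 = -m^3 − 4m^2 − 3m + 1.
Hence L(k) = -k^3 − k^2 + 2k + 1 for every k ≥ 0, by induction.

L(k) = -k^3 − k^2 + 2k + 1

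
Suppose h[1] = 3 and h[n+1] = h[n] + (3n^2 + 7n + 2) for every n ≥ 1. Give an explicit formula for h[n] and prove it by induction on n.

Claim: h[n] = n^3 + 2n^2 − n + 1.

Base case: h[1] = 3, and 1^3 + 2·1^2 − 1 + 1 = 3.
Assume h[k] = k^3 + 2k^2 − k + 1.
Then h[k+1] = h[k] + (3k^2 + 7k + 2) = (k^3 + 2k^2 − k + 1) + (3k^2 + 7k + 2) = k^3 + 5k^2 + 6k + 3,
and (k+1)^3 + 2·(k+1)^2 − (k+1) + 1 = k^3 + 5k^2 + 6k + 3.
This completes the inductive step, so h[n] = n^3 + 2n^2 − n + 1 for all n ≥ 1.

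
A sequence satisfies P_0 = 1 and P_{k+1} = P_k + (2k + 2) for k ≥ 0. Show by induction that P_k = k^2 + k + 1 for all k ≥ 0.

Base case: P_0 = 1, and 0^2 + 0 + 1 = 1.
Assume P_r = r^2 + r + 1.
Then P_{r+1} = P_r + (2r + 2) = (r^2 + r + 1) + (2r + 2) = r^2 + 3r + 3,
and (r+1)^2 + (r+1) + 1 = r^2 + 3r + 3.
By induction, P_k = k^2 + k + 1 for all k ≥ 0.

P_k = k^2 + k + 1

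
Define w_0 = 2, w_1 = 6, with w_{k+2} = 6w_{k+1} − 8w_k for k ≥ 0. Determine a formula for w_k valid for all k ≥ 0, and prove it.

Claim: w_k = 2^k + 4^k.

Base cases: w_0 = 2 and 2^0 + 4^0 = 2; w_1 = 6 and 2^1 + 4^1 = 6.
Assume w_j = 2^j + 4^j for all 0 ≤ j ≤ r, where r ≥ 1.
Then w_{r+1} = 6w_r − 8w_{r−1} = 6·(2^r + 4^r) − 8·(2^{r−1} + 4^{r−1}) = (6·2 − 8)2^{r−1} + (6·4 − 8)4^{r−1} = 4·2^{r−1} + 16·4^{r−1} = 2^{r+1} + 4^{r+1}.
This completes the inductive step, so w_k = 2^k + 4^k for all k ≥ 0.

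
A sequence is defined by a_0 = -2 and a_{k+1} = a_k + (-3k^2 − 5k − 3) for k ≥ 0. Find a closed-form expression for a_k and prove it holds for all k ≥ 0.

Claim: a_k = -k^3 − k^2 − k − 2.

Base case: a_0 = -2, and -0^3 − 0^2 − 0 − 2 = -2.
Assume a_r = -r^3 − r^2 − r − 2.
Then a_{r+1} = a_r + (-3r^2 − 5r − 3) = (-r^3 − r^2 − r − 2) + (-3r^2 − 5r − 3) = -r^3 − 4r^2 − 6r − 5,
and -(r+1)^3 − (r+1)^2 − (r+1) − 2 = -r^3 − 4r^2 − 6r − 5.
This completes the inductive step, so a_k = -k^3 − k^2 − k − 2 for all k ≥ 0.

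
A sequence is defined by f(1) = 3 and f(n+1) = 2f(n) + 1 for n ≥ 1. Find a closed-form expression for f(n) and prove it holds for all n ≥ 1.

Claim: f(n) = 2^{n+1} − 1.

Base case: f(1) = 3, and 2^{1+1} − 1 = 4 − 1 = 3.
Assume f(m) = 2^{m+1} − 1 for some m ≥ 1.
Then f(m+1) = 2f(m) + 1 = 2·(2^{m+1} − 1) + 1 = 2^{m+2} − 2 + 1 = 2^{m+2} − 1.
This completes the inductive step, so f(n) = 2^{n+1} − 1 for all n ≥ 1.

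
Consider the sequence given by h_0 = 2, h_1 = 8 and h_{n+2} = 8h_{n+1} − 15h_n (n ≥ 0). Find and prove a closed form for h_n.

Claim: h_n = 5^n + 3^n.

Base cases: h_0 = 2 and 5^0 + 3^0 = 2; h_1 = 8 and 5^1 + 3^1 = 8.
Assume h_j = 5^j + 3^j for all 0 ≤ j ≤ k, where k ≥ 1.
Then h_{k+1} = 8h_k − 15h_{k−1} = 8·(5^k + 3^k) − 15·(5^{k−1} + 3^{k−1}) = (8·5 − 15)5^{k−1} + (8·3 − 15)3^{k−1} = 25·5^{k−1} + 9·3^{k−1} = 5^{k+1} + 3^{k+1}.
Hence h_n = 5^n + 3^n for every n ≥ 0, by strong induction.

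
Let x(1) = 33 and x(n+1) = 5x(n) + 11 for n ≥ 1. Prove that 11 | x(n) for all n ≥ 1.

Base case: x(1) = 33 = 11·3, so 11 | x(1).
Assume 11 | x(k), so x(k) = 11t for some integer t.
Then x(k+1) = 5x(k) + 11 = 5·(11t) + 11 = 11(5t + 1), so 11 | x(k+1).
Hence 11 | x(n) for every n ≥ 1, by induction.

11 | x(n)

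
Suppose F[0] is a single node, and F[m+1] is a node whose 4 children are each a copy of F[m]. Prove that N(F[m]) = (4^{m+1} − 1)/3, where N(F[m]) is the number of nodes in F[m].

Base case: N(F[0]) = 1, and (4^{0+1} − 1)/3 = 1.
Assume N(F[k]) = (4^{k+1} − 1)/3.
Then N(F[k+1]) = 1 + 4N(F[k]) = 1 + 4·(4^{k+1} − 1)/3 = 1 + (4^{k+2} − 4)/3 = (3 + 4^{k+2} − 4)/3 = (4^{k+2} − 1)/3.
So the formula holds for k+1, and by induction N(F[m]) = (4^{m+1} − 1)/3 for all m ≥ 0.

N(F[m]) = (4^{m+1} − 1)/3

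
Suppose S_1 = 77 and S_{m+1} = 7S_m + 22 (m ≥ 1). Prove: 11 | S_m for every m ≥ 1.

Base case: S_1 = 77 = 11·7, so 11 | S_1.
Assume 11 | S_k, so S_k = 11t for some integer t.
Then S_{k+1} = 7S_k + 22 = 7·(11t) + 22 = 11(7t + 2), so 11 | S_{k+1}.
By induction, 11 | S_m for all m ≥ 1.

11 | S_m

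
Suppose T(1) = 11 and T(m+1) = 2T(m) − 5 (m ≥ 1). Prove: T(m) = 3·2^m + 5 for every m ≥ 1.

Base case: T(1) = 11, and 3·2^1 + 5 = 6 + 5 = 11.
Assume T(j) = 3·2^j + 5 for some j ≥ 1.
Then T(j+1) = 2T(j) − 5 = 2·(3·2^j + 5) − 5 = 6·2^j + 10 − 5 = 3·2^{j+1} + 5.
By induction, T(m) = 3·2^m + 5 for all m ≥ 1.

T(m) = 3·2^m + 5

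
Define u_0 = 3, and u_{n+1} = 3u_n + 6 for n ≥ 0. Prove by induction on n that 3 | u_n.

Base case: u_0 = 3 = 3·1, so 3 | u_0.
Assume 3 | u_j, so u_j = 3t for some integer t.
Then u_{j+1} = 3u_j + 6 = 3·(3t) + 6 = 3(3t + 2), so 3 | u_{j+1}.
This completes the inductive step, so 3 | u_n for all n ≥ 0.

3 | u_n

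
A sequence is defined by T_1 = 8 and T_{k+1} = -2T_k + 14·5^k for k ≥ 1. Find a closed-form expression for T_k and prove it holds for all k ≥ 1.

Claim: T_k = (-2)^k + 2·5^k.

Base case: T_1 = 8, and (-2)^1 + 2·5^1 = -2 + 10 = 8.
Assume T_r = (-2)^r + 2·5^r for some r ≥ 1.
Then T_{r+1} = -2T_r + 14·5^r = -2·((-2)^r + 2·5^r) + 14·5^r = (-2)^{r+1} − 4·5^r + 14·5^r = (-2)^{r+1} + 10·5^r = (-2)^{r+1} + 2·5^{r+1}.
This completes the inductive step, so T_k = (-2)^k + 2·5^k for all k ≥ 1.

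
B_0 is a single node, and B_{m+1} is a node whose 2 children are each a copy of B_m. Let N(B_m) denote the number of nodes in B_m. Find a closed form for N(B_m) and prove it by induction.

Claim: N(B_m) = 2^{m+1} − 1.

Base case: N(B_0) = 1, and 2^{0+1} − 1 = 1.
Assume N(B_k) = 2^{k+1} − 1.
Then N(B_{k+1}) = 1 + 2N(B_k) = 1 + 2(2^{k+1} − 1) = 2^{k+2} − 2 + 1 = 2^{k+2} − 1.
So the formula holds for k+1, and by induction N(B_m) = 2^{m+1} − 1 for all m ≥ 0.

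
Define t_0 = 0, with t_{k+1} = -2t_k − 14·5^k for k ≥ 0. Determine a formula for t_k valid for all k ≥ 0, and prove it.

Claim: t_k = 2·(-2)^k − 2·5^k.

Base case: t_0 = 0, and 2·(-2)^0 − 2·5^0 = 2 − 2 = 0.
Assume t_m = 2·(-2)^m − 2·5^m for some m ≥ 0.
Then t_{m+1} = -2t_m − 14·5^m = -2·(2·(-2)^m − 2·5^m) − 14·5^m = 2·(-2)^{m+1} + 4·5^m − 14·5^m = 2·(-2)^{m+1} − 10·5^m = 2·(-2)^{m+1} − 2·5^{m+1}.
This completes the inductive step, so t_k = 2·(-2)^k − 2·5^k for all k ≥ 0.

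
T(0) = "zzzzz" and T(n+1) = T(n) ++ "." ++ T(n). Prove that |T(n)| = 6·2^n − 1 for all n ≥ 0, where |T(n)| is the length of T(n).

Base case: |T(0)| = 5, and 6·2^0 − 1 = 5.
Assume |T(k)| = 6·2^k − 1.
Then |T(k+1)| = |T(k)| + 1 + |T(k)| = 2|T(k)| + 1 = 2(6·2^k − 1) + 1 = 6·2^{k+1} − 2 + 1 = 6·2^{k+1} − 1.
This completes the inductive step, so |T(n)| = 6·2^n − 1 for all n ≥ 0.

|T(n)| = 6·2^n − 1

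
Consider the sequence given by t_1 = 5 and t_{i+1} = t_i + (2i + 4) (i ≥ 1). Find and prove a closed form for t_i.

Claim: t_i = i^2 + 3i + 1.

Base case: t_1 = 5, and 1^2 + 3·1 + 1 = 5.
Assume t_m = m^2 + 3m + 1.
Then t_{m+1} = t_m + (2m + 4) = (m^2 + 3m + 1) + (2m + 4) = m^2 + 5m + 5,
and (m+1)^2 + 3·(m+1) + 1 = m^2 + 5m + 5.
Hence t_i = i^2 + 3i + 1 for every i ≥ 1, by induction.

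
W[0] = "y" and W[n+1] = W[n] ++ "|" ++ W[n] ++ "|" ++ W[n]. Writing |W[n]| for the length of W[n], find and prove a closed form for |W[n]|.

Claim: |W[n]| = 2·3^n − 1.

Base case: |W[0]| = 1, and 2·3^0 − 1 = 1.
Assume |W[m]| = 2·3^m − 1.
Then |W[m+1]| = 3|W[m]| + 2 = 3(2·3^m − 1) + 2 = 2·3^{m+1} − 3 + 2 = 2·3^{m+1} − 1.
By induction, |W[n]| = 2·3^n − 1 for all n ≥ 0.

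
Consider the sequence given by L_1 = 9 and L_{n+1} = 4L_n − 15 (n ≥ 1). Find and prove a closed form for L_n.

Claim: L_n = 4^n + 5.

Base case: L_1 = 9, and 4^1 + 5 = 4 + 5 = 9.
Assume L_r = 4^r + 5 for some r ≥ 1.
Then L_{r+1} = 4L_r − 15 = 4·(4^r + 5) − 15 = 4^{r+1} + 20 − 15 = 4^{r+1} + 5.
This completes the inductive step, so L_n = 4^n + 5 for all n ≥ 1.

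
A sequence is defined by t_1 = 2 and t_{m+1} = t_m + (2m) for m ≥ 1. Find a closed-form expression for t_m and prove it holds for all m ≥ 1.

Claim: t_m = m^2 − m + 2.

Base case: t_1 = 2, and 1^2 − 1 + 2 = 2.
Assume t_r = r^2 − r + 2.
Then t_{r+1} = t_r + (2r) = (r^2 − r + 2) + (2r) = r^2 + r + 2,
and (r+1)^2 − (r+1) + 2 = r^2 + r + 2.
Hence t_m = m^2 − m + 2 for every m ≥ 1, by induction.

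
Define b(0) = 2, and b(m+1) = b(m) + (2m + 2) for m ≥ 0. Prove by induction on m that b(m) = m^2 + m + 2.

Base case: b(0) = 2, and 0^2 + 0 + 2 = 2.
Assume b(j) = j^2 + j + 2.
Then b(j+1) = b(j) + (2j + 2) = (j^2 + j + 2) + (2j + 2) = j^2 + 3j + 4,
and (j+1)^2 + (j+1) + 2 = j^2 + 3j + 4.
By induction, b(m) = m^2 + m + 2 for all m ≥ 0.

b(m) = m^2 + m + 2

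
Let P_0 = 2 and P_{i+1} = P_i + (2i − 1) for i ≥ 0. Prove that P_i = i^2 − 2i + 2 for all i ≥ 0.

Base case: P_0 = 2, and 0^2 − 2·0 + 2 = 2.
Assume P_m = m^2 − 2m + 2.
Then P_{m+1} = P_m + (2m − 1) = (m^2 − 2m + 2) + (2m − 1) = m^2 + 1,
and (m+1)^2 − 2·(m+1) + 2 = m^2 + 1.
By induction, P_i = i^2 − 2i + 2 for all i ≥ 0.

P_i = i^2 − 2i + 2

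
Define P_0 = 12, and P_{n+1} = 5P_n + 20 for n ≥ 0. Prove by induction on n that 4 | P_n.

Base case: P_0 = 12 = 4·3, so 4 | P_0.
Assume 4 | P_k, so P_k = 4t for some integer t.
Then P_{k+1} = 5P_k + 20 = 5·(4t) + 20 = 4(5t + 5), so 4 | P_{k+1}.
Hence 4 | P_n for every n ≥ 0, by induction.

4 | P_n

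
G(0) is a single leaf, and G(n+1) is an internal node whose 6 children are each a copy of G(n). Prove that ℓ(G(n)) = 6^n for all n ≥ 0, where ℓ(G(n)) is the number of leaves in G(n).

Base case: ℓ(G(0)) = 1, and 6^0 = 1.
Assume ℓ(G(m)) = 6^m.
Then ℓ(G(m+1)) = 6·ℓ(G(m)) = 6·6^m = 6^{m+1}.
So the formula holds for m+1, and by induction ℓ(G(n)) = 6^n for all n ≥ 0.

ℓ(G(n)) = 6^n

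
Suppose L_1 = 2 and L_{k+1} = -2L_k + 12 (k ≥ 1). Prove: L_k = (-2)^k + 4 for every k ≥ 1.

Base case: L_1 = 2, and (-2)^1 + 4 = -2 + 4 = 2.
Assume L_m = (-2)^m + 4 for some m ≥ 1.
Then L_{m+1} = -2L_m + 12 = -2·((-2)^m + 4) + 12 = -2·(-2)^m − 8 + 12 = (-2)^{m+1} + 4.
This completes the inductive step, so L_k = (-2)^k + 4 for all k ≥ 1.

L_k = (-2)^k + 4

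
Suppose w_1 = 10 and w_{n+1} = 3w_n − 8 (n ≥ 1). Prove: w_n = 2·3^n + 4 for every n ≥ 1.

Base case: w_1 = 10, and 2·3^1 + 4 = 6 + 4 = 10.
Assume w_k = 2·3^k + 4 for some k ≥ 1.
Then w_{k+1} = 3w_k − 8 = 3·(2·3^k + 4) − 8 = 6·3^k + 12 − 8 = 2·3^{k+1} + 4.
So the formula holds for k+1, and by induction w_n = 2·3^n + 4 for all n ≥ 1.

w_n = 2·3^n + 4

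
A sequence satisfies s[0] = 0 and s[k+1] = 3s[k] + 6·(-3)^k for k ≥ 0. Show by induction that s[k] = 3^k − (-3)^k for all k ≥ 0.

Base case: s[0] = 0, and 3^0 − (-3)^0 = 1 − 1 = 0.
Assume s[m] = 3^m − (-3)^m for some m ≥ 0.
Then s[m+1] = 3s[m] + 6·(-3)^m = 3·(3^m − (-3)^m) + 6·(-3)^m = 3^{m+1} − 3·(-3)^m + 6·(-3)^m = 3^{m+1} + 3·(-3)^m = 3^{m+1} − (-3)^{m+1}.
So the formula holds for m+1, and by induction s[k] = 3^k − (-3)^k for all k ≥ 0.

s[k] = 3^k − (-3)^k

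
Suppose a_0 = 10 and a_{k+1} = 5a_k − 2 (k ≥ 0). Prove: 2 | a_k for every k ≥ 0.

Base case: a_0 = 10 = 2·5, so 2 | a_0.
Assume 2 | a_j, so a_j = 2t for some integer t.
Then a_{j+1} = 5a_j − 2 = 5·(2t) − 2 = 2(5t − 1), so 2 | a_{j+1}.
Hence 2 | a_k for every k ≥ 0, by induction.

2 | a_k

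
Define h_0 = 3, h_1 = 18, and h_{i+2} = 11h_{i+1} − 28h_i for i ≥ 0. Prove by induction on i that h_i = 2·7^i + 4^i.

Base cases: h_0 = 3 and 2·7^0 + 4^0 = 3; h_1 = 18 and 2·7^1 + 4^1 = 18.
Assume h_t = 2·7^t + 4^t for all 0 ≤ t ≤ j, where j ≥ 1.
Then h_{j+1} = 11h_j − 28h_{j−1} = 11·(2·7^j + 4^j) − 28·(2·7^{j−1} + 4^{j−1}) = 2·(11·7 − 28)7^{j−1} + (11·4 − 28)4^{j−1} = 98·7^{j−1} + 16·4^{j−1} = 2·7^{j+1} + 4^{j+1}.
Hence h_i = 2·7^i + 4^i for every i ≥ 0, by strong induction.

h_i = 2·7^i + 4^i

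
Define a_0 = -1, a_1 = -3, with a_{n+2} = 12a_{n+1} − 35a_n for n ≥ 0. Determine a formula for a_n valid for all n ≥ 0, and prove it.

Claim: a_n = 7^n − 2·5^n.

Base cases: a_0 = -1 and 7^0 − 2·5^0 = -1; a_1 = -3 and 7^1 − 2·5^1 = -3.
Assume a_j = 7^j − 2·5^j for all 0 ≤ j ≤ k, where k ≥ 1.
Then a_{k+1} = 12a_k − 35a_{k−1} = 12·(7^k − 2·5^k) − 35·(7^{k−1} − 2·5^{k−1}) = (12·7 − 35)7^{k−1} − 2·(12·5 − 35)5^{k−1} = 49·7^{k−1} − 50·5^{k−1} = 7^{k+1} − 2·5^{k+1}.
By strong induction, a_n = 7^n − 2·5^n for all n ≥ 0.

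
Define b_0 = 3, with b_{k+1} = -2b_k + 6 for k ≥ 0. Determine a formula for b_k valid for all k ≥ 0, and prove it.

Claim: b_k = (-2)^k + 2.

Base case: b_0 = 3, and (-2)^0 + 2 = 1 + 2 = 3.
Assume b_j = (-2)^j + 2 for some j ≥ 0.
Then b_{j+1} = -2b_j + 6 = -2·((-2)^j + 2) + 6 = -2·(-2)^j − 4 + 6 = (-2)^{j+1} + 2.
Hence b_k = (-2)^k + 2 for every k ≥ 0, by induction.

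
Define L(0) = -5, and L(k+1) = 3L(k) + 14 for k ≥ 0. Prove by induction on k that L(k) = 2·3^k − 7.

Base case: L(0) = -5, and 2·3^0 − 7 = 2 − 7 = -5.
Assume L(r) = 2·3^r − 7 for some r ≥ 0.
Then L(r+1) = 3L(r) + 14 = 3·(2·3^r − 7) + 14 = 6·3^r − 21 + 14 = 2·3^{r+1} − 7.
This completes the inductive step, so L(k) = 2·3^k − 7 for all k ≥ 0.

L(k) = 2·3^k − 7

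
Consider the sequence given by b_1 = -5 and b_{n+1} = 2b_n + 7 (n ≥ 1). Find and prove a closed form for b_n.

Claim: b_n = 2^n − 7.

Base case: b_1 = -5, and 2^1 − 7 = 2 − 7 = -5.
Assume b_m = 2^m − 7 for some m ≥ 1.
Then b_{m+1} = 2b_m + 7 = 2·(2^m − 7) + 7 = 2^{m+1} − 14 + 7 = 2^{m+1} − 7.
So the formula holds for m+1, and by induction b_n = 2^n − 7 for all n ≥ 1.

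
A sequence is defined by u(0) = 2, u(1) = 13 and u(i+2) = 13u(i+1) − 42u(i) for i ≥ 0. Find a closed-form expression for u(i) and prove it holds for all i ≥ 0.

Claim: u(i) = 6^i + 7^i.

Base cases: u(0) = 2 and 6^0 + 7^0 = 2; u(1) = 13 and 6^1 + 7^1 = 13.
Assume u(j) = 6^j + 7^j for all 0 ≤ j ≤ r, where r ≥ 1.
Then u(r+1) = 13u(r) − 42u(r−1) = 13·(6^r + 7^r) − 42·(6^{r−1} + 7^{r−1}) = (13·6 − 42)6^{r−1} + (13·7 − 42)7^{r−1} = 36·6^{r−1} + 49·7^{r−1} = 6^{r+1} + 7^{r+1}.
So the formula holds for r+1, and by strong induction u(i) = 6^i + 7^i for all i ≥ 0.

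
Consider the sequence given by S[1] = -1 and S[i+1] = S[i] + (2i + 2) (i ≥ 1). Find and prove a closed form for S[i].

Claim: S[i] = i^2 + i − 3.

Base case: S[1] = -1, and 1^2 + 1 − 3 = -1.
Assume S[j] = j^2 + j − 3.
Then S[j+1] = S[j] + (2j + 2) = (j^2 + j − 3) + (2j + 2) = j^2 + 3j − 1,
and (j+1)^2 + (j+1) − 3 = j^2 + 3j − 1.
By induction, S[i] = i^2 + i − 3 for all i ≥ 1.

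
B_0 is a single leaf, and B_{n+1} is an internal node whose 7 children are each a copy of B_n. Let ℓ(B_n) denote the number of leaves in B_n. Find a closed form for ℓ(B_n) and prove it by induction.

Claim: ℓ(B_n) = 7^n.

Base case: ℓ(B_0) = 1, and 7^0 = 1.
Assume ℓ(B_j) = 7^j.
Then ℓ(B_{j+1}) = 7·ℓ(B_j) = 7·7^j = 7^{j+1}.
So the formula holds for j+1, and by induction ℓ(B_n) = 7^n for all n ≥ 0.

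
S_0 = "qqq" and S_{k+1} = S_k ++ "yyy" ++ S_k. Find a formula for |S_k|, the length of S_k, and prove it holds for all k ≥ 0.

Claim: |S_k| = 6·2^k − 3.

Base case: |S_0| = 3, and 6·2^0 − 3 = 3.
Assume |S_m| = 6·2^m − 3.
Then |S_{m+1}| = |S_m| + 3 + |S_m| = 2|S_m| + 3 = 2(6·2^m − 3) + 3 = 6·2^{m+1} − 6 + 3 = 6·2^{m+1} − 3.
This completes the inductive step, so |S_k| = 6·2^k − 3 for all k ≥ 0.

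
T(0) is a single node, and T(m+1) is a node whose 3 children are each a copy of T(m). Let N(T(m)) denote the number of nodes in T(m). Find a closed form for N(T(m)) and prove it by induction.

Claim: N(T(m)) = (3^{m+1} − 1)/2.

Base case: N(T(0)) = 1, and (3^{0+1} − 1)/2 = 1.
Assume N(T(r)) = (3^{r+1} − 1)/2.
Then N(T(r+1)) = 1 + 3N(T(r)) = 1 + 3·(3^{r+1} − 1)/2 = 1 + (3^{r+2} − 3)/2 = (2 + 3^{r+2} − 3)/2 = (3^{r+2} − 1)/2.
By induction, N(T(m)) = (3^{m+1} − 1)/2 for all m ≥ 0.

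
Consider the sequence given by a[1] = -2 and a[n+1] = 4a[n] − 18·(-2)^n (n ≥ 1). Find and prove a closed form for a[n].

Claim: a[n] = 4^n + 3·(-2)^n.

Base case: a[1] = -2, and 4^1 + 3·(-2)^1 = 4 − 6 = -2.
Assume a[j] = 4^j + 3·(-2)^j for some j ≥ 1.
Then a[j+1] = 4a[j] − 18·(-2)^j = 4·(4^j + 3·(-2)^j) − 18·(-2)^j = 4^{j+1} + 12·(-2)^j − 18·(-2)^j = 4^{j+1} − 6·(-2)^j = 4^{j+1} + 3·(-2)^{j+1}.
By induction, a[n] = 4^n + 3·(-2)^n for all n ≥ 1.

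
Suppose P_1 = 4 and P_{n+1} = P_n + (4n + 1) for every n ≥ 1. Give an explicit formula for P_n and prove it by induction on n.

Claim: P_n = 2n^2 − n + 3.

Base case: P_1 = 4, and 2·1^2 − 1 + 3 = 4.
Assume P_m = 2m^2 − m + 3.
Then P_{m+1} = P_m + (4m + 1) = (2m^2 − m + 3) + (4m + 1) = 2m^2 + 3m + 4,
and 2·(m+1)^2 − (m+1) + 3 = 2m^2 + 3m + 4.
By induction, P_n = 2n^2 − n + 3 for all n ≥ 1.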